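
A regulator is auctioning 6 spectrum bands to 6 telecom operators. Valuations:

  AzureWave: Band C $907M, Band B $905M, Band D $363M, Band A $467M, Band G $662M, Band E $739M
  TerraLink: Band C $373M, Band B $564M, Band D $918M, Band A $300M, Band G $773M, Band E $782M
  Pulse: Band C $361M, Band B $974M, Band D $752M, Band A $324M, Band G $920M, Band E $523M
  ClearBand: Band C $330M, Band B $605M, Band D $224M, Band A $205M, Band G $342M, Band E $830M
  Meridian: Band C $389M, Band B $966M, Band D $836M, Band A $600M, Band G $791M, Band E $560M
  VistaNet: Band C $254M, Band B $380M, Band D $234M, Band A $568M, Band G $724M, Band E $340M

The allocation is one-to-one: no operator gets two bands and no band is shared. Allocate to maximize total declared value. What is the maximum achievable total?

Max total: $5109M

Optimal: AzureWave→Band C ($907M), TerraLink→Band D ($918M), Pulse→Band G ($920M), ClearBand→Band E ($830M), Meridian→Band B ($966M), VistaNet→Band A ($568M) — total 907+918+920+830+966+568 = $5109M.
Next-best assignment: AzureWave→Band C, TerraLink→Band D, Pulse→Band B, ClearBand→Band E, Meridian→Band G, VistaNet→Band A = $4988M.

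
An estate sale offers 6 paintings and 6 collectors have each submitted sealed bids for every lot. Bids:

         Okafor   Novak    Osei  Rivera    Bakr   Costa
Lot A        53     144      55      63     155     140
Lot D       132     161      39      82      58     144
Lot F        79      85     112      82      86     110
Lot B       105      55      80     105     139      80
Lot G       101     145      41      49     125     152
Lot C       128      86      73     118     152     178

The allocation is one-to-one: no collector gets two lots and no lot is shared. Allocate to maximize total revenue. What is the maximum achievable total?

Optimal: Okafor→Lot D ($132), Novak→Lot G ($145), Osei→Lot F ($112), Rivera→Lot B ($105), Bakr→Lot A ($155), Costa→Lot C ($178) — total 132+145+112+105+155+178 = $827.
Column-greedy (each lot in turn goes to its best remaining collector) gives $803, worse by 24.
Next-best assignment: Okafor→Lot C, Novak→Lot D, Osei→Lot F, Rivera→Lot B, Bakr→Lot A, Costa→Lot G = $813.
Swapping Costa↔Rivera (Costa→Lot B $80, Rivera→Lot C $118) loses 85.
Every other assignment is strictly worse.

Maximum total: $827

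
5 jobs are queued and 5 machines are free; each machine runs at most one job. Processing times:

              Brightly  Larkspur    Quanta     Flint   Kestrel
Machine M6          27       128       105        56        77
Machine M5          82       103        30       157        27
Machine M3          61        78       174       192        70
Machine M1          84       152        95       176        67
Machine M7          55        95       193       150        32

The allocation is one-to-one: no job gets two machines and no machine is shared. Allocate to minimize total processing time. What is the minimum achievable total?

Minimum total: 280 min

Optimal: Brightly→Machine M1 (84 min), Larkspur→Machine M3 (78 min), Quanta→Machine M5 (30 min), Flint→Machine M6 (56 min), Kestrel→Machine M7 (32 min) — total 84+78+30+56+32 = 280 min.
Every other assignment is strictly worse.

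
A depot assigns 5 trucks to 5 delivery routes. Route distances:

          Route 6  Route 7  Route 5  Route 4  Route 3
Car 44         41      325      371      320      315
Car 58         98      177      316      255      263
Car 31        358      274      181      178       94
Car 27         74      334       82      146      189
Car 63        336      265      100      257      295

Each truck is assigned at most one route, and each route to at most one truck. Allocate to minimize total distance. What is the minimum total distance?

Optimal: Car 44→Route 6 (41 km), Car 58→Route 7 (177 km), Car 31→Route 3 (94 km), Car 27→Route 4 (146 km), Car 63→Route 5 (100 km) — total 41+177+94+146+100 = 558 km.

Minimum total: 558 km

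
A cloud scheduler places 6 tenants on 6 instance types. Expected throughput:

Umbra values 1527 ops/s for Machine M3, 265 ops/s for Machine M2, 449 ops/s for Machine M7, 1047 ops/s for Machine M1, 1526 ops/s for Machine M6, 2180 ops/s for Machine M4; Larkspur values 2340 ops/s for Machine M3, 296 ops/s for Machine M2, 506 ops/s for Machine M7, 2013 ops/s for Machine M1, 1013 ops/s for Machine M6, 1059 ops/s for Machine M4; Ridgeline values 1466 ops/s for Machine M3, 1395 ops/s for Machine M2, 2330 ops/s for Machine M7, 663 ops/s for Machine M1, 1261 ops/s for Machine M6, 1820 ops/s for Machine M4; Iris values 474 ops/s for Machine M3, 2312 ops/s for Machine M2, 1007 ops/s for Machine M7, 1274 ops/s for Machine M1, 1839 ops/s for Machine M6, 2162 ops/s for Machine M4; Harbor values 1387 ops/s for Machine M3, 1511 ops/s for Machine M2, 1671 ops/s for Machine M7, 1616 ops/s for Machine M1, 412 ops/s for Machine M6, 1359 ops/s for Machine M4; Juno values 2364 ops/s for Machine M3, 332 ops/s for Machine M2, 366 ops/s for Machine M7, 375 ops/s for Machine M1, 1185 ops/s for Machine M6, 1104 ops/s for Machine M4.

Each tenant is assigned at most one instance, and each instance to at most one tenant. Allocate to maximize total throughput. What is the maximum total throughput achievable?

Maximum total: 12237 ops/s

Optimal: Umbra→Machine M4 (2180 ops/s), Larkspur→Machine M1 (2013 ops/s), Ridgeline→Machine M7 (2330 ops/s), Iris→Machine M6 (1839 ops/s), Harbor→Machine M2 (1511 ops/s), Juno→Machine M3 (2364 ops/s) — total 2180+2013+2330+1839+1511+2364 = 12237 ops/s.
Row-greedy (each tenant in turn takes its best remaining instance) gives 11963 ops/s, worse by 274.
Swapping Ridgeline↔Juno (Ridgeline→Machine M3 1466 ops/s, Juno→Machine M7 366 ops/s) loses 2862.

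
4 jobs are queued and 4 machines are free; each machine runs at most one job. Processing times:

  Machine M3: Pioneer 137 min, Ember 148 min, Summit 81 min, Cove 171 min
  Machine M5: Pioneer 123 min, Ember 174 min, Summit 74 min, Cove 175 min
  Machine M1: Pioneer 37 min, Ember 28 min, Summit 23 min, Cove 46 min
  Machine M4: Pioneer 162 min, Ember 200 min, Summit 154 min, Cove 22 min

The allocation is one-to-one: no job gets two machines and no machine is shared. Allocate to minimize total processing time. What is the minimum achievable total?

Minimum total: 254 min

Optimal: Pioneer→Machine M5 (123 min), Ember→Machine M1 (28 min), Summit→Machine M3 (81 min), Cove→Machine M4 (22 min) — total 123+28+81+22 = 254 min.
Row-greedy (each job in turn takes its cheapest remaining machine) gives 281 min, worse by 27.
Swapping Summit↔Cove (Summit→Machine M4 154 min, Cove→Machine M3 171 min) adds 222.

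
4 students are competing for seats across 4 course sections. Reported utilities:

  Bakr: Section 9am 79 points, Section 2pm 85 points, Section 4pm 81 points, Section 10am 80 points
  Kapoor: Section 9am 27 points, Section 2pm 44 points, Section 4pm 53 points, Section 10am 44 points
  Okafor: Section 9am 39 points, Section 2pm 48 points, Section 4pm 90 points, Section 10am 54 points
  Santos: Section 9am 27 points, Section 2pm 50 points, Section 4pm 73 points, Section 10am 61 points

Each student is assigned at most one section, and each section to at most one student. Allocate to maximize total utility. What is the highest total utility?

Maximum total: 274 points

Treat this as an assignment problem: match each student to one section.
Optimal: Bakr→Section 9am (79 points), Kapoor→Section 2pm (44 points), Okafor→Section 4pm (90 points), Santos→Section 10am (61 points) — total 79+44+90+61 = 274 points.
Max-entry greedy (repeatedly take the single best remaining cell) gives 263 points, worse by 11.
Next-best assignment: Bakr→Section 9am, Kapoor→Section 10am, Okafor→Section 4pm, Santos→Section 2pm = 263 points.
No other one-to-one assignment exceeds 274 points.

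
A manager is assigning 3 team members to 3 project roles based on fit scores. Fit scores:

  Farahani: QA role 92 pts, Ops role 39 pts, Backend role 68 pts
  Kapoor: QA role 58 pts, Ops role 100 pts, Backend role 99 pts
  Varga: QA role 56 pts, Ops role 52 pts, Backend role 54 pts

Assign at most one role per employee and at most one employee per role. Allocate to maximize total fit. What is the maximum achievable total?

Maximum total: 246 pts

Optimal: Farahani→QA role (92 pts), Kapoor→Ops role (100 pts), Varga→Backend role (54 pts) — total 92+100+54 = 246 pts.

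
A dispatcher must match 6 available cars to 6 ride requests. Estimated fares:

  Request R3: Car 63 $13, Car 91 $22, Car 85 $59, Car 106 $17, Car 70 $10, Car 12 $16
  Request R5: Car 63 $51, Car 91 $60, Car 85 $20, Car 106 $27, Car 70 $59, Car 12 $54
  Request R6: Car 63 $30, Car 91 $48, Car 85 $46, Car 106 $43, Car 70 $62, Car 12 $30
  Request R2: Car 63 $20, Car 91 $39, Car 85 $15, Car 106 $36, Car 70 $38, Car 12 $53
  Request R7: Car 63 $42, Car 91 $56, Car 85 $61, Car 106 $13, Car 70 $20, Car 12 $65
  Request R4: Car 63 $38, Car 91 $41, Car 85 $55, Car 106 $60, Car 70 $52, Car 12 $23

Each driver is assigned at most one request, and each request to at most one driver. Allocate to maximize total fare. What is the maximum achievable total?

Optimal: Car 63→Request R5 ($51), Car 91→Request R7 ($56), Car 85→Request R3 ($59), Car 106→Request R4 ($60), Car 70→Request R6 ($62), Car 12→Request R2 ($53) — total 51+56+59+60+62+53 = $341.
Max-entry greedy (repeatedly take the single best remaining cell) gives $326, worse by 15.
Next-best assignment: Car 63→Request R5, Car 91→Request R2, Car 85→Request R3, Car 106→Request R4, Car 70→Request R6, Car 12→Request R7 = $336.
Checked against all permutations: $341 is optimal.

Max total: $341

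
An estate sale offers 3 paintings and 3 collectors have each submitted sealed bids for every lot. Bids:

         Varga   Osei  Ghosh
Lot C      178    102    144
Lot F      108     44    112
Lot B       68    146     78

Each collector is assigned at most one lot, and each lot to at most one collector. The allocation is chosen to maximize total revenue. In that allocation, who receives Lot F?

This is the linear assignment problem.
Optimal: Varga→Lot C ($178), Osei→Lot B ($146), Ghosh→Lot F ($112) — total 178+146+112 = $436.
Next-best assignment: Varga→Lot F, Osei→Lot B, Ghosh→Lot C = $398.
Swapping Ghosh↔Varga (Ghosh→Lot C $144, Varga→Lot F $108) loses 38.
Ghosh's own top lot is Lot C ($144), but forcing Ghosh→Lot C and reassigning the rest optimally gives only $398 — worse by 38.

Ghosh receives Lot F.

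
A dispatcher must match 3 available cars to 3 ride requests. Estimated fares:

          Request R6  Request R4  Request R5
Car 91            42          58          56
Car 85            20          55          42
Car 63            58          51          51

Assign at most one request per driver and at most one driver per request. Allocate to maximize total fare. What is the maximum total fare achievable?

Maximum total: $169

Optimal: Car 91→Request R5 ($56), Car 85→Request R4 ($55), Car 63→Request R6 ($58) — total 56+55+58 = $169.
Row-greedy (each driver in turn takes its best remaining request) gives $158, worse by 11.
Next-best assignment: Car 91→Request R4, Car 85→Request R5, Car 63→Request R6 = $158.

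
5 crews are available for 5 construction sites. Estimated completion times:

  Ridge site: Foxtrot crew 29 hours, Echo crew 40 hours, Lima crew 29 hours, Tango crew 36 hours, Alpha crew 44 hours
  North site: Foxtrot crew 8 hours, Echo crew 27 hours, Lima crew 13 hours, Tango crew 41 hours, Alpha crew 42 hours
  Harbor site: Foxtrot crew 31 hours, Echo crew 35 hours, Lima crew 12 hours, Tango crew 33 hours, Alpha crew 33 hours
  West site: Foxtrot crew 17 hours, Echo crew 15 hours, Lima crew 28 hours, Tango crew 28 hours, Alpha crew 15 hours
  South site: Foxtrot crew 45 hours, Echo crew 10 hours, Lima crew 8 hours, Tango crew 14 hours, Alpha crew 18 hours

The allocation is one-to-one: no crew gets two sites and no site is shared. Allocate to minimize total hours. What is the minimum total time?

Minimum total: 81 hours

Optimal: Foxtrot crew→North site (8 hours), Echo crew→South site (10 hours), Lima crew→Harbor site (12 hours), Tango crew→Ridge site (36 hours), Alpha crew→West site (15 hours) — total 8+10+12+36+15 = 81 hours.
Min-entry greedy (repeatedly take the single cheapest remaining cell) gives 108 hours, worse by 27.
Next-best assignment: Foxtrot crew→North site, Echo crew→Ridge site, Lima crew→Harbor site, Tango crew→South site, Alpha crew→West site = 89 hours.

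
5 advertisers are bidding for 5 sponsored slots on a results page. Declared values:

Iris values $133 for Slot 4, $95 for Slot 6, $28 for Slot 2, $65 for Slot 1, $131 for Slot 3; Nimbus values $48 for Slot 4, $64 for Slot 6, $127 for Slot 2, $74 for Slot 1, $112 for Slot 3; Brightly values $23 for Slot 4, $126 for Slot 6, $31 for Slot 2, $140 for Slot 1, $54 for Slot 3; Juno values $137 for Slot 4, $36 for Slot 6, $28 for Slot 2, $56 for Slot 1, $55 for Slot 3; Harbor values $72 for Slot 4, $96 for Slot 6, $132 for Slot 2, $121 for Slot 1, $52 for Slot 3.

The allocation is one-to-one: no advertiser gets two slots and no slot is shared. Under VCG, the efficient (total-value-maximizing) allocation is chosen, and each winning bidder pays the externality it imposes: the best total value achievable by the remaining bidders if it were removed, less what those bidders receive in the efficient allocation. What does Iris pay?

Efficient allocation: Iris→Slot 3 ($131), Nimbus→Slot 2 ($127), Brightly→Slot 6 ($126), Juno→Slot 4 ($137), Harbor→Slot 1 ($121); total welfare W = $642.
Iris receives Slot 3 at value $131, so the others get W − 131 = $511.
Without Iris: best allocation of the remaining 4 bidders over all 5 slots is Nimbus→Slot 3 ($112), Brightly→Slot 1 ($140), Juno→Slot 4 ($137), Harbor→Slot 2 ($132), total $521.
VCG payment = (others' best without Iris) − (others' welfare with Iris) = 521 − 511 = $10.

Iris pays $10.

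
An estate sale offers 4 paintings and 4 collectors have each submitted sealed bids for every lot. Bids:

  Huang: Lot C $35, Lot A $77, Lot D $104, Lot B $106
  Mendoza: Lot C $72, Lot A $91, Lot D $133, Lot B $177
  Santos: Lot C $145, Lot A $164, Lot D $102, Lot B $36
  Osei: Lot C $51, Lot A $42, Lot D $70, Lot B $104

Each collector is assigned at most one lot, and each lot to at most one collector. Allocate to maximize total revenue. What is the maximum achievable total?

Optimal: Huang→Lot D ($104), Mendoza→Lot B ($177), Santos→Lot A ($164), Osei→Lot C ($51) — total 104+177+164+51 = $496.
Column-greedy (each lot in turn goes to its best remaining collector) gives $444, worse by 52.

Maximum total: $496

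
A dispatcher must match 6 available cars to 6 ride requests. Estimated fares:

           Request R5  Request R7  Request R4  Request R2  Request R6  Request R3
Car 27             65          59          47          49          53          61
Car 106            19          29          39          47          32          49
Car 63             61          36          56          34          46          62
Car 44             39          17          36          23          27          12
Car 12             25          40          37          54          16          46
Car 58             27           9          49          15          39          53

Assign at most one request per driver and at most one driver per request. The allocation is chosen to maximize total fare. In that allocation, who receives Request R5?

Car 63 receives Request R5.

Optimal: Car 27→Request R7 ($59), Car 106→Request R3 ($49), Car 63→Request R5 ($61), Car 44→Request R6 ($27), Car 12→Request R2 ($54), Car 58→Request R4 ($49) — total 59+49+61+27+54+49 = $299.
Max-entry greedy (repeatedly take the single best remaining cell) gives $279, worse by 20.
Next-best assignment: Car 27→Request R7, Car 106→Request R3, Car 63→Request R5, Car 44→Request R4, Car 12→Request R2, Car 58→Request R6 = $298.
Car 63's own top request is Request R3 ($62), but forcing Car 63→Request R3 and reassigning the rest optimally gives only $295 — worse by 4.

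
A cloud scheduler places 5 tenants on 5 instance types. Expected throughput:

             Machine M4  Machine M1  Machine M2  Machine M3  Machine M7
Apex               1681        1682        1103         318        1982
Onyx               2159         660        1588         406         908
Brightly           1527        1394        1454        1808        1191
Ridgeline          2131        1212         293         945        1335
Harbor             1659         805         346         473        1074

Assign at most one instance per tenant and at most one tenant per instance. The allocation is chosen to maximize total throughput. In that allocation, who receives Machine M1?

Optimal: Apex→Machine M7 (1982 ops/s), Onyx→Machine M2 (1588 ops/s), Brightly→Machine M3 (1808 ops/s), Ridgeline→Machine M4 (2131 ops/s), Harbor→Machine M1 (805 ops/s) — total 1982+1588+1808+2131+805 = 8314 ops/s.
Next-best assignment: Apex→Machine M1, Onyx→Machine M2, Brightly→Machine M3, Ridgeline→Machine M4, Harbor→Machine M7 = 8283 ops/s.
Every other assignment is strictly worse.
Harbor's own top instance is Machine M4 (1659 ops/s), but forcing Harbor→Machine M4 and reassigning the rest optimally gives only 8249 ops/s — worse by 65.

Harbor receives Machine M1.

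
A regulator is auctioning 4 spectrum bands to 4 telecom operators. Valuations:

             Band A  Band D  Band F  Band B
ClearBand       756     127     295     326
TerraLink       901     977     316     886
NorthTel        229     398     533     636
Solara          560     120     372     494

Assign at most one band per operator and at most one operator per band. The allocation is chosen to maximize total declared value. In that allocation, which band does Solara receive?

Solara receives Band B.

Optimal: ClearBand→Band A ($756M), TerraLink→Band D ($977M), NorthTel→Band F ($533M), Solara→Band B ($494M) — total 756+977+533+494 = $2760M.
Max-entry greedy (repeatedly take the single best remaining cell) gives $2741M, worse by 19.
Next-best assignment: ClearBand→Band A, TerraLink→Band D, NorthTel→Band B, Solara→Band F = $2741M.
Solara's own top band is Band A ($560M), but forcing Solara→Band A and reassigning the rest optimally gives only $2468M — worse by 292.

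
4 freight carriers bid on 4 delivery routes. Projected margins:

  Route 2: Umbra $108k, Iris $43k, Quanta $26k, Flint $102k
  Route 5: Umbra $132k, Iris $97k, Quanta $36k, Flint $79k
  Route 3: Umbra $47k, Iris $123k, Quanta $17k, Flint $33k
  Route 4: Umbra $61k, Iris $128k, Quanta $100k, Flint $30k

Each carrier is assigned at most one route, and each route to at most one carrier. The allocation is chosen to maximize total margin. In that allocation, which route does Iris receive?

Treat this as an assignment problem: match each carrier to one route.
Optimal: Umbra→Route 5 ($132k), Iris→Route 3 ($123k), Quanta→Route 4 ($100k), Flint→Route 2 ($102k) — total 132+123+100+102 = $457k.
Column-greedy (each route in turn goes to its best remaining carrier) gives $338k, worse by 119.
Iris's own top route is Route 4 ($128k), but forcing Iris→Route 4 and reassigning the rest optimally gives only $379k — worse by 78.

Iris receives Route 3.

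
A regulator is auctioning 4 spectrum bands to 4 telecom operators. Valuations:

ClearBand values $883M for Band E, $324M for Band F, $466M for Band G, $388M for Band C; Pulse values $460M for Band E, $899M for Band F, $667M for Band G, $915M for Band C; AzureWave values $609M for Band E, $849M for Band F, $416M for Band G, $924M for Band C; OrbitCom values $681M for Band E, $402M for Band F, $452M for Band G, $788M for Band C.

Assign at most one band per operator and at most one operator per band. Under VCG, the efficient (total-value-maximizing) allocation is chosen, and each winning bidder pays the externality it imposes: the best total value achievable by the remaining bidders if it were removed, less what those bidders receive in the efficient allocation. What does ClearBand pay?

ClearBand pays $200M.

Efficient allocation: ClearBand→Band E ($883M), Pulse→Band G ($667M), AzureWave→Band F ($849M), OrbitCom→Band C ($788M); total welfare W = $3187M.
ClearBand receives Band E at value $883M, so the others get W − 883 = $2304M.
Without ClearBand: best allocation of the remaining 3 bidders over all 4 bands is Pulse→Band F ($899M), AzureWave→Band C ($924M), OrbitCom→Band E ($681M), total $2504M.
VCG payment = (others' best without ClearBand) − (others' welfare with ClearBand) = 2504 − 2304 = $200M.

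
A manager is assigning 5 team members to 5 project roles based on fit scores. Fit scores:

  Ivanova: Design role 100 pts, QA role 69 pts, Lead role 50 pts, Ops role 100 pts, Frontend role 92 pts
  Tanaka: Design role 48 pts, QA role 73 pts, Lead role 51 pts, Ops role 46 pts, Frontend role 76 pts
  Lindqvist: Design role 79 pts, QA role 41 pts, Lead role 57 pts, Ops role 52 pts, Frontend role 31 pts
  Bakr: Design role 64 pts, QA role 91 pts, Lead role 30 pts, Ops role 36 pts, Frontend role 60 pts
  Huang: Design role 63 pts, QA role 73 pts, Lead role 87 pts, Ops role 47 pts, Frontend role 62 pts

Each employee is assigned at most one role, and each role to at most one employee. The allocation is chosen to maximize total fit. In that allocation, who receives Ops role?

Optimal: Ivanova→Ops role (100 pts), Tanaka→Frontend role (76 pts), Lindqvist→Design role (79 pts), Bakr→QA role (91 pts), Huang→Lead role (87 pts) — total 100+76+79+91+87 = 433 pts.
Row-greedy (each employee in turn takes its best remaining role) gives 371 pts, worse by 62.
Next-best assignment: Ivanova→Design role, Tanaka→Frontend role, Lindqvist→Ops role, Bakr→QA role, Huang→Lead role = 406 pts.
Ivanova's own top role is Design role (100 pts), but forcing Ivanova→Design role and reassigning the rest optimally gives only 406 pts — worse by 27.

Ivanova receives Ops role.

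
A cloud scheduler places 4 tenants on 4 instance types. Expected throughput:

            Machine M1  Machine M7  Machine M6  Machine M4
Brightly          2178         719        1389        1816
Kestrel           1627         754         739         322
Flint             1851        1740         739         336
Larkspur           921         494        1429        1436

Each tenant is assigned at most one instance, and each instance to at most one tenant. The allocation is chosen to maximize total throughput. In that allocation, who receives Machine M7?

This is the linear assignment problem.
Optimal: Brightly→Machine M4 (1816 ops/s), Kestrel→Machine M1 (1627 ops/s), Flint→Machine M7 (1740 ops/s), Larkspur→Machine M6 (1429 ops/s) — total 1816+1627+1740+1429 = 6612 ops/s.
Column-greedy (each instance in turn goes to its best remaining tenant) gives 5669 ops/s, worse by 943.
No other one-to-one assignment exceeds 6612 ops/s.
Flint's own top instance is Machine M1 (1851 ops/s), but forcing Flint→Machine M1 and reassigning the rest optimally gives only 5850 ops/s — worse by 762.

Flint receives Machine M7.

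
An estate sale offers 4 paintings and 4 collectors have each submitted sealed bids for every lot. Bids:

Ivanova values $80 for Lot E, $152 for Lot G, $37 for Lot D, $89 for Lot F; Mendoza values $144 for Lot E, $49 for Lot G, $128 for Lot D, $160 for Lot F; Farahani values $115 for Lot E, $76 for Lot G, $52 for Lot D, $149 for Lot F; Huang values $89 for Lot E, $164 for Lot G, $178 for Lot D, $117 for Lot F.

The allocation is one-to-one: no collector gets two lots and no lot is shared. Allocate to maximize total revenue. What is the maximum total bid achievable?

Optimal: Ivanova→Lot G ($152), Mendoza→Lot E ($144), Farahani→Lot F ($149), Huang→Lot D ($178) — total 152+144+149+178 = $623.
Max-entry greedy (repeatedly take the single best remaining cell) gives $605, worse by 18.
Next-best assignment: Ivanova→Lot G, Mendoza→Lot F, Farahani→Lot E, Huang→Lot D = $605.
Swapping Ivanova↔Farahani (Ivanova→Lot F $89, Farahani→Lot G $76) loses 136.

Maximum total: $623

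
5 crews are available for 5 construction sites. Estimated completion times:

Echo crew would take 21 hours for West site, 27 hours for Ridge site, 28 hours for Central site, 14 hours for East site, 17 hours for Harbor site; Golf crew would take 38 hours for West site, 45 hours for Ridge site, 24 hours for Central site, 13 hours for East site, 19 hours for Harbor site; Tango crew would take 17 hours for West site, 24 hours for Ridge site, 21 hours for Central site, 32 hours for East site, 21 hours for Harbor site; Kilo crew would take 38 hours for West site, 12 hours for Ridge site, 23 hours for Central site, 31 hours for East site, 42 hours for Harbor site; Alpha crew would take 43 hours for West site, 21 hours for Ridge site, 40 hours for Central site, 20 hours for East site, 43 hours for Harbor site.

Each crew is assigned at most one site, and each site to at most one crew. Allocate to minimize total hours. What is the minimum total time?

Min total: 90 hours

This is the linear assignment problem.
Optimal: Echo crew→Harbor site (17 hours), Golf crew→Central site (24 hours), Tango crew→West site (17 hours), Kilo crew→Ridge site (12 hours), Alpha crew→East site (20 hours) — total 17+24+17+12+20 = 90 hours.
Next-best assignment: Echo crew→Harbor site, Golf crew→East site, Tango crew→West site, Kilo crew→Central site, Alpha crew→Ridge site = 91 hours.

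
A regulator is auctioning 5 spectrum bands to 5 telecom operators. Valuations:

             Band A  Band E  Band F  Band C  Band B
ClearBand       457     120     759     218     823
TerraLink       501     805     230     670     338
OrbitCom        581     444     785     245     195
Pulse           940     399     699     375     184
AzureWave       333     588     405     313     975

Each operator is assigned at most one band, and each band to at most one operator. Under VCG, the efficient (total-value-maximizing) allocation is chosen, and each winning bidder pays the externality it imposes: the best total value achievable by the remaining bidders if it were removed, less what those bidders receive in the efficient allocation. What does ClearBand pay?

Efficient allocation: ClearBand→Band B ($823M), TerraLink→Band C ($670M), OrbitCom→Band F ($785M), Pulse→Band A ($940M), AzureWave→Band E ($588M); total welfare W = $3806M.
ClearBand receives Band B at value $823M, so the others get W − 823 = $2983M.
Without ClearBand: best allocation of the remaining 4 bidders over all 5 bands is TerraLink→Band E ($805M), OrbitCom→Band F ($785M), Pulse→Band A ($940M), AzureWave→Band B ($975M), total $3505M.
VCG payment = (others' best without ClearBand) − (others' welfare with ClearBand) = 3505 − 2983 = $522M.

ClearBand pays $522M.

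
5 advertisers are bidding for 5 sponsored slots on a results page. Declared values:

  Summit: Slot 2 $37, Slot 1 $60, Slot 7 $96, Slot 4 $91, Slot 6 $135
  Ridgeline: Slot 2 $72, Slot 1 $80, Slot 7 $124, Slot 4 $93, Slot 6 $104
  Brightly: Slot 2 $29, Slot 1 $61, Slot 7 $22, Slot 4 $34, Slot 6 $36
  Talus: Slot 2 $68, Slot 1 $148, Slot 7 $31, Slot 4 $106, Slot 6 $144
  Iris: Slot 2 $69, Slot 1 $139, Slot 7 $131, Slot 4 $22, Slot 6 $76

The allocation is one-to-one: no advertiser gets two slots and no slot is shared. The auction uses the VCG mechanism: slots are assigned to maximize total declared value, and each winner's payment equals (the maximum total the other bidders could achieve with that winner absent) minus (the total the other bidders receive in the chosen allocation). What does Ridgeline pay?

Efficient allocation: Summit→Slot 6 ($135), Ridgeline→Slot 4 ($93), Brightly→Slot 2 ($29), Talus→Slot 1 ($148), Iris→Slot 7 ($131); total welfare W = $536.
Ridgeline receives Slot 4 at value $93, so the others get W − 93 = $443.
Without Ridgeline: best allocation of the remaining 4 bidders over all 5 slots is Summit→Slot 6 ($135), Brightly→Slot 4 ($34), Talus→Slot 1 ($148), Iris→Slot 7 ($131), total $448.
VCG payment = (others' best without Ridgeline) − (others' welfare with Ridgeline) = 448 − 443 = $5.

Ridgeline pays $5.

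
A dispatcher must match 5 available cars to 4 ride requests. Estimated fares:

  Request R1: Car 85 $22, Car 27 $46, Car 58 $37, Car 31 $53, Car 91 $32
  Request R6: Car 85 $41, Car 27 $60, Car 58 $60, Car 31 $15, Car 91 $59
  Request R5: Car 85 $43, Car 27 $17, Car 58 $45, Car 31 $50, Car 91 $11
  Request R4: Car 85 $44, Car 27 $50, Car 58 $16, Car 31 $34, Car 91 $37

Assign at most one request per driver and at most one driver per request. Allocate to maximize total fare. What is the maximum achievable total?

Max total: $207

This is a one-to-one assignment (maximum-weight bipartite matching).
Optimal: Car 31→Request R1 ($53), Car 91→Request R6 ($59), Car 58→Request R5 ($45), Car 27→Request R4 ($50) — total 53+59+45+50 = $207.
Next-best assignment: Car 31→Request R1, Car 58→Request R6, Car 85→Request R5, Car 27→Request R4 = $206.
Every other assignment is strictly worse.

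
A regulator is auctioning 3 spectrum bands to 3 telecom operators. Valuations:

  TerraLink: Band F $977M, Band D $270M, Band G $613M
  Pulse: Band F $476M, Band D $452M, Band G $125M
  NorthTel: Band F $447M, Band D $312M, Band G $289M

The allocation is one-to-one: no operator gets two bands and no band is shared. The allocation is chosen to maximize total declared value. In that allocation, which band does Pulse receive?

Pulse receives Band D.

Treat this as an assignment problem: match each operator to one band.
Optimal: TerraLink→Band F ($977M), Pulse→Band D ($452M), NorthTel→Band G ($289M) — total 977+452+289 = $1718M.
Next-best assignment: TerraLink→Band G, Pulse→Band D, NorthTel→Band F = $1512M.
No other one-to-one assignment exceeds $1718M.
Pulse's own top band is Band F ($476M), but forcing Pulse→Band F and reassigning the rest optimally gives only $1401M — worse by 317.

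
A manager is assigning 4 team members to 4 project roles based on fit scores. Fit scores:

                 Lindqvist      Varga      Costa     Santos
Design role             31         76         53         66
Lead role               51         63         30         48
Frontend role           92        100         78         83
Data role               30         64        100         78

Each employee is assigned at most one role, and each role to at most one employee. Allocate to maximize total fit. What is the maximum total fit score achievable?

Maximum total: 321 pts

Optimal: Lindqvist→Frontend role (92 pts), Varga→Lead role (63 pts), Costa→Data role (100 pts), Santos→Design role (66 pts) — total 92+63+100+66 = 321 pts.
Row-greedy (each employee in turn takes its best remaining role) gives 316 pts, worse by 5.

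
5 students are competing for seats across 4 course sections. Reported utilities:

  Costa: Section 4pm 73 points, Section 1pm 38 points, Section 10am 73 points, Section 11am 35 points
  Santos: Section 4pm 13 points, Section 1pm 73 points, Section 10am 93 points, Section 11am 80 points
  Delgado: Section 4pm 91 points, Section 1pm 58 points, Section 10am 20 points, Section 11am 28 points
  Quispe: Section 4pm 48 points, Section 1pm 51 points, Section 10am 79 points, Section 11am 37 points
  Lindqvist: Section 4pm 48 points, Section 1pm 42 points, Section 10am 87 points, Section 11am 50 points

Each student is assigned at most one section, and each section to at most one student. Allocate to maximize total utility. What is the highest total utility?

This is the linear assignment problem.
Optimal: Delgado→Section 4pm (91 points), Quispe→Section 1pm (51 points), Lindqvist→Section 10am (87 points), Santos→Section 11am (80 points) — total 91+51+87+80 = 309 points.
Max-entry greedy (repeatedly take the single best remaining cell) gives 285 points, worse by 24.
Swapping Lindqvist↔Santos (Lindqvist→Section 11am 50 points, Santos→Section 10am 93 points) loses 24.
Every other assignment is strictly worse.

Max total: 309 points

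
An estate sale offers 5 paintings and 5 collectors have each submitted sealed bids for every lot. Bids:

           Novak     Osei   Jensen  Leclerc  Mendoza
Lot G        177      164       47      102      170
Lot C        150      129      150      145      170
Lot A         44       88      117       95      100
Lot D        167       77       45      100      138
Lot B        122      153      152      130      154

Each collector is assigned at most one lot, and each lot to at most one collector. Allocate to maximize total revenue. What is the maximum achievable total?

Treat this as an assignment problem: match each collector to one lot.
Optimal: Novak→Lot D ($167), Osei→Lot B ($153), Jensen→Lot A ($117), Leclerc→Lot C ($145), Mendoza→Lot G ($170) — total 167+153+117+145+170 = $752.
Row-greedy (each collector in turn takes its best remaining lot) gives $680, worse by 72.
Swapping Jensen↔Osei (Jensen→Lot B $152, Osei→Lot A $88) loses 30.

Maximum total: $752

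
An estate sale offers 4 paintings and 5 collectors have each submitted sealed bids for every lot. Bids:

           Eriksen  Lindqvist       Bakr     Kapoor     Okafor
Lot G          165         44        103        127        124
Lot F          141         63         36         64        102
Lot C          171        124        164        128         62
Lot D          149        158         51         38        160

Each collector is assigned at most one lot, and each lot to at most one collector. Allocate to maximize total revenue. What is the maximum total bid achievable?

This is the linear assignment problem.
Optimal: Kapoor→Lot G ($127), Eriksen→Lot F ($141), Bakr→Lot C ($164), Okafor→Lot D ($160) — total 127+141+164+160 = $592.
Row-greedy (each collector in turn takes its best remaining lot) gives $496, worse by 96.
Next-best assignment: Kapoor→Lot G, Eriksen→Lot F, Bakr→Lot C, Lindqvist→Lot D = $590.

Max total: $592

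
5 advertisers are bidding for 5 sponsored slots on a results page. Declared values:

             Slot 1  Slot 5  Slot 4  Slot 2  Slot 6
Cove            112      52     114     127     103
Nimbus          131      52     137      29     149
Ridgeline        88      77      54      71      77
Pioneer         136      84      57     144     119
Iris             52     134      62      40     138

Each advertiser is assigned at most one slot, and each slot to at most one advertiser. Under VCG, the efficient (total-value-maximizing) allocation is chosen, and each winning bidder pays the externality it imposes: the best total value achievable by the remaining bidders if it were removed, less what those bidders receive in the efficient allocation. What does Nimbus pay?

Nimbus pays $4.

Efficient allocation: Cove→Slot 4 ($114), Nimbus→Slot 6 ($149), Ridgeline→Slot 1 ($88), Pioneer→Slot 2 ($144), Iris→Slot 5 ($134); total welfare W = $629.
Nimbus receives Slot 6 at value $149, so the others get W − 149 = $480.
Without Nimbus: best allocation of the remaining 4 bidders over all 5 slots is Cove→Slot 4 ($114), Ridgeline→Slot 1 ($88), Pioneer→Slot 2 ($144), Iris→Slot 6 ($138), total $484.
VCG payment = (others' best without Nimbus) − (others' welfare with Nimbus) = 484 − 480 = $4.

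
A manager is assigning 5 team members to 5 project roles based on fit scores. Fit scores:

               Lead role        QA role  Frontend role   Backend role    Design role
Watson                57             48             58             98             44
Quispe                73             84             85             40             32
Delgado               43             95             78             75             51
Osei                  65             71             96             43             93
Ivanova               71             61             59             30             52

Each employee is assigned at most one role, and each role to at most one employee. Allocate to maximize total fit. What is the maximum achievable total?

Optimal: Watson→Backend role (98 pts), Quispe→Frontend role (85 pts), Delgado→QA role (95 pts), Osei→Design role (93 pts), Ivanova→Lead role (71 pts) — total 98+85+95+93+71 = 442 pts.
Column-greedy (each role in turn goes to its best remaining employee) gives 414 pts, worse by 28.

Max total: 442 pts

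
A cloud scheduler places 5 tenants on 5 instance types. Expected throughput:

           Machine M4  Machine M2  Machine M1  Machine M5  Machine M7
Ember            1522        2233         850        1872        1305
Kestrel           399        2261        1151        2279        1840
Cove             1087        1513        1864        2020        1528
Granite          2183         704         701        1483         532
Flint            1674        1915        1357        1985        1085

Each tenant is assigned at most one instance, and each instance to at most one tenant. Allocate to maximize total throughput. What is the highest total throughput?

Maximum total: 10105 ops/s

This is the linear assignment problem.
Optimal: Ember→Machine M2 (2233 ops/s), Kestrel→Machine M7 (1840 ops/s), Cove→Machine M1 (1864 ops/s), Granite→Machine M4 (2183 ops/s), Flint→Machine M5 (1985 ops/s) — total 2233+1840+1864+2183+1985 = 10105 ops/s.
Max-entry greedy (repeatedly take the single best remaining cell) gives 9644 ops/s, worse by 461.
Swapping Flint↔Kestrel (Flint→Machine M7 1085 ops/s, Kestrel→Machine M5 2279 ops/s) loses 461.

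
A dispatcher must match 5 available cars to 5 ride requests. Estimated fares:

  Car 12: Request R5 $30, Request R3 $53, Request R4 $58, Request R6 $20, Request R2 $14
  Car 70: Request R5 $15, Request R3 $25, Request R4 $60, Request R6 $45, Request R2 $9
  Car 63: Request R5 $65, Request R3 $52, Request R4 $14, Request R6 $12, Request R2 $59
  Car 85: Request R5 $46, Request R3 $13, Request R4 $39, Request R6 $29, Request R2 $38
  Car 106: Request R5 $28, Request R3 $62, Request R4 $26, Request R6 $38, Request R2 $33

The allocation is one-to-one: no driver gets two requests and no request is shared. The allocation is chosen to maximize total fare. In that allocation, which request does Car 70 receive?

Optimal: Car 12→Request R4 ($58), Car 70→Request R6 ($45), Car 63→Request R2 ($59), Car 85→Request R5 ($46), Car 106→Request R3 ($62) — total 58+45+59+46+62 = $270.
Max-entry greedy (repeatedly take the single best remaining cell) gives $245, worse by 25.
Every other assignment is strictly worse.
Car 70's own top request is Request R4 ($60), but forcing Car 70→Request R4 and reassigning the rest optimally gives only $256 — worse by 14.

Car 70 receives Request R6.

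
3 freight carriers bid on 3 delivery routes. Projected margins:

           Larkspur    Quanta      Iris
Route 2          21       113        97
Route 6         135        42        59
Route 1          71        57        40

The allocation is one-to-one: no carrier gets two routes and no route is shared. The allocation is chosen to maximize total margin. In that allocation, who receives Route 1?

Quanta receives Route 1.

Optimal: Larkspur→Route 6 ($135k), Quanta→Route 1 ($57k), Iris→Route 2 ($97k) — total 135+57+97 = $289k.
Max-entry greedy (repeatedly take the single best remaining cell) gives $288k, worse by 1.
Next-best assignment: Larkspur→Route 6, Quanta→Route 2, Iris→Route 1 = $288k.
Checked against all permutations: $289k is optimal.
Quanta's own top route is Route 2 ($113k), but forcing Quanta→Route 2 and reassigning the rest optimally gives only $288k — worse by 1.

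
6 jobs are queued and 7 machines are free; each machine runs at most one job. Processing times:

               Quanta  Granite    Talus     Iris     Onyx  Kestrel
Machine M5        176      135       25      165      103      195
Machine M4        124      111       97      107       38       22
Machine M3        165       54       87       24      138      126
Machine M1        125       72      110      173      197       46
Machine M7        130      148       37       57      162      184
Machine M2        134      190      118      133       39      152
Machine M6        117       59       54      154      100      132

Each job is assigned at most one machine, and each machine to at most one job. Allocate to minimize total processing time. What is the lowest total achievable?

Min total: 294 min

Treat this as an assignment problem: match each job to one machine.
Optimal: Quanta→Machine M1 (125 min), Granite→Machine M6 (59 min), Talus→Machine M5 (25 min), Iris→Machine M3 (24 min), Onyx→Machine M2 (39 min), Kestrel→Machine M4 (22 min) — total 125+59+25+24+39+22 = 294 min.
Row-greedy (each job in turn takes its cheapest remaining machine) gives 337 min, worse by 43.
Next-best assignment: Quanta→Machine M7, Granite→Machine M6, Talus→Machine M5, Iris→Machine M3, Onyx→Machine M2, Kestrel→Machine M4 = 299 min.
No other one-to-one assignment undercuts 294 min.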